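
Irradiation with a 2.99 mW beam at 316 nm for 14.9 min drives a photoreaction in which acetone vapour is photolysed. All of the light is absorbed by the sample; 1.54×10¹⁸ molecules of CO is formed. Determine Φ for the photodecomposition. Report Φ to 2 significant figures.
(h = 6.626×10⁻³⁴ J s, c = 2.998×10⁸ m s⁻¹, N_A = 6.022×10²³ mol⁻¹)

Product: 1.54×10¹⁸ / 6.022×10²³ = 2.557×10⁻⁶ mol.
Photon energy at 316 nm: hc/λ = (6.626×10⁻³⁴)(2.998×10⁸)/(316×10⁻⁹) = 6.286×10⁻¹⁹ J.
Energy delivered: (2.99 mW)(894 s) = 2.673 J.
Photons incident: 2.673 / 6.286×10⁻¹⁹ = 4.252×10¹⁸, i.e. 4.252×10¹⁸/6.022×10²³ = 7.061×10⁻⁶ mol.
Φ = 2.557×10⁻⁶ mol / 7.061×10⁻⁶ mol photons = 0.36.

Φ = 0.36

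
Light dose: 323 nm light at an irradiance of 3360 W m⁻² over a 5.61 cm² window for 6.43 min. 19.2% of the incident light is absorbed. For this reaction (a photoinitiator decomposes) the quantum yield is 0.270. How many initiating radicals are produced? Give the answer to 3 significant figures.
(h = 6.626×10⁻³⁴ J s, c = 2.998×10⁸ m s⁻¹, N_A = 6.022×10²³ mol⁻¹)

6.13×10¹⁹ initiating radicals

Photon energy at 323 nm: hc/λ = (6.626×10⁻³⁴)(2.998×10⁸)/(323×10⁻⁹) = 6.150×10⁻¹⁹ J.
Energy delivered: (3360 W m⁻²)(5.61×10⁻⁴ m²)(385.8 s) = 727.2 J.
Photons incident: 727.2 / 6.150×10⁻¹⁹ = 1.182×10²¹, i.e. 1.182×10²¹/6.022×10²³ = 0.001963 mol.
Photons absorbed: 0.192 × 0.001963 = 3.769×10⁻⁴ mol.
Product: Φ × n_abs = 0.270 × 3.769×10⁻⁴ = 1.018×10⁻⁴ mol.
As a count: 1.018×10⁻⁴ × 6.022×10²³ = 6.13×10¹⁹.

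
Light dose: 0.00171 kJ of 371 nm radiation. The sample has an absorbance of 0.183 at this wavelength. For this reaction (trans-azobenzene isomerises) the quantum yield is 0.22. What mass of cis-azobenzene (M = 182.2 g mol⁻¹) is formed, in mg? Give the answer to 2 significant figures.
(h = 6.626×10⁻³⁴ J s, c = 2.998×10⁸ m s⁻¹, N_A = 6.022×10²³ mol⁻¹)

0.073 mg

Photon energy at 371 nm: hc/λ = (6.626×10⁻³⁴)(2.998×10⁸)/(371×10⁻⁹) = 5.354×10⁻¹⁹ J.
Incident energy: 0.00171 kJ = 1.71 J.
Photons incident: 1.71 / 5.354×10⁻¹⁹ = 3.194×10¹⁸, i.e. 3.194×10¹⁸/6.022×10²³ = 5.304×10⁻⁶ mol.
Fraction absorbed: 1 − 10^(−0.183) = 0.3439.
Photons absorbed: 0.3439 × 5.304×10⁻⁶ = 1.824×10⁻⁶ mol.
Product: Φ × n_abs = 0.22 × 1.824×10⁻⁶ = 4.013×10⁻⁷ mol.
Mass: 4.013×10⁻⁷ × 182.2 = 7.312×10⁻⁵ g = 0.073 mg.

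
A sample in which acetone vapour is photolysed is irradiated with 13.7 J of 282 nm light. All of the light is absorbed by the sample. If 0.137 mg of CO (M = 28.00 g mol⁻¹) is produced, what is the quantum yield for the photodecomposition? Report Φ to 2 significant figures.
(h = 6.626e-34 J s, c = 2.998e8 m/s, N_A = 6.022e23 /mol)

Product: 0.137 mg / 28.00 g mol⁻¹ = 4.893e-6 mol.
Photon energy at 282 nm: hc/λ = (6.626e-34)(2.998e8)/(282e-9) = 7.044e-19 J.
Photons incident: 13.7 / 7.044e-19 = 1.945e19, i.e. 1.945e19/6.022e23 = 3.230e-5 mol.
Φ = 4.893e-6 mol / 3.230e-5 mol photons = 0.15.

Φ = 0.15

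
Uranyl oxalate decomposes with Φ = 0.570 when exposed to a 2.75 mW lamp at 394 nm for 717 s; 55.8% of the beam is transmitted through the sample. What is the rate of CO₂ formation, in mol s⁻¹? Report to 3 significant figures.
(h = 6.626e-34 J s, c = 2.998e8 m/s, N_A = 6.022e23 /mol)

Photon energy at 394 nm: hc/λ = (6.626e-34)(2.998e8)/(394e-9) = 5.042e-19 J.
Energy delivered: (2.75 mW)(717 s) = 1.972 J.
Photons incident: 1.972 / 5.042e-19 = 3.911e18, i.e. 3.911e18/6.022e23 = 6.495e-6 mol.
Fraction absorbed: 1 − 55.8/100 = 0.4420.
Photons absorbed: 0.4420 × 6.495e-6 = 2.871e-6 mol.
Product formed: 0.570 × 2.871e-6 = 1.636e-6 mol.
Rate: 1.636e-6 / 717 s = 2.28e-9 mol s⁻¹.

2.28e-9 mol s⁻¹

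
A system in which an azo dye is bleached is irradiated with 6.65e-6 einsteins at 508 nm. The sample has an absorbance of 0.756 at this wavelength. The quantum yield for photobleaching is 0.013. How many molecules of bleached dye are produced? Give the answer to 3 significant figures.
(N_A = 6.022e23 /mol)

Fraction absorbed: 1 − 10^(−0.756) = 0.8246.
Photons absorbed: 0.8246 × 6.65e-6 = 5.484e-6 mol.
Product: Φ × n_abs = 0.013 × 5.484e-6 = 7.129e-8 mol.
As a count: 7.129e-8 × 6.022e23 = 4.29e16.

4.29e16 molecules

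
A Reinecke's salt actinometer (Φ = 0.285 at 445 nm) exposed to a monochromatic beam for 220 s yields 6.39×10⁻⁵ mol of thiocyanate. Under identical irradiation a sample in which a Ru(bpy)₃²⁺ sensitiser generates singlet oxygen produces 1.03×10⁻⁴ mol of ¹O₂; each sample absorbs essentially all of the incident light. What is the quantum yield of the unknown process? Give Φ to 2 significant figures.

Φ = 0.46

Photons absorbed by the actinometer: 6.39×10⁻⁵ / 0.285 = 2.242×10⁻⁴ mol.
Φ(unknown) = 1.03×10⁻⁴ / 2.242×10⁻⁴ = 0.46.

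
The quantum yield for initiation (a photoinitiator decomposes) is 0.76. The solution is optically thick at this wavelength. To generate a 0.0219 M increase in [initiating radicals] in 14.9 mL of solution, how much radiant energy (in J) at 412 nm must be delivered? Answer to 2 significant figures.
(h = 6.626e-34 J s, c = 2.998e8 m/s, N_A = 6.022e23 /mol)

Product: (0.0219 M)(0.0149 L) = 3.263e-4 mol.
Photons that must be absorbed: 3.263e-4 / 0.76 = 4.293e-4 mol.
Photon energy: hc/λ = 4.822e-19 J; per mole, 2.904e5 J mol⁻¹.
Energy required: 4.293e-4 × 2.904e5 = 120 J.

120 J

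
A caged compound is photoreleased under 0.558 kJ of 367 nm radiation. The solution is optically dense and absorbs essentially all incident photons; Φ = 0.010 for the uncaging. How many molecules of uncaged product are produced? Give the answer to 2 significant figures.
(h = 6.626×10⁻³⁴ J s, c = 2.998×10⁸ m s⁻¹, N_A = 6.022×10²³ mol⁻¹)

1.0×10¹⁹ molecules

Photon energy at 367 nm: hc/λ = (6.626×10⁻³⁴)(2.998×10⁸)/(367×10⁻⁹) = 5.413×10⁻¹⁹ J.
Incident energy: 0.558 kJ = 558 J.
Photons incident: 558 / 5.413×10⁻¹⁹ = 1.031×10²¹, i.e. 1.031×10²¹/6.022×10²³ = 0.001712 mol.
Product: Φ × n_abs = 0.010 × 0.001712 = 1.712×10⁻⁵ mol.
As a count: 1.712×10⁻⁵ × 6.022×10²³ = 1.0×10¹⁹.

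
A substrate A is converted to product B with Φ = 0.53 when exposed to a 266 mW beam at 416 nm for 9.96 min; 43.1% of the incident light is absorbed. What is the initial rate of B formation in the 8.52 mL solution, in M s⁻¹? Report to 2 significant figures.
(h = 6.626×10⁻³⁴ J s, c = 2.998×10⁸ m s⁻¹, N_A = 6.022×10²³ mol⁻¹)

Photon energy at 416 nm: hc/λ = (6.626×10⁻³⁴)(2.998×10⁸)/(416×10⁻⁹) = 4.775×10⁻¹⁹ J.
Energy delivered: (266 mW)(597.6 s) = 159.0 J.
Photons incident: 159.0 / 4.775×10⁻¹⁹ = 3.330×10²⁰, i.e. 3.330×10²⁰/6.022×10²³ = 5.530×10⁻⁴ mol.
Photons absorbed: 0.431 × 5.530×10⁻⁴ = 2.383×10⁻⁴ mol.
Product formed: 0.53 × 2.383×10⁻⁴ = 1.263×10⁻⁴ mol.
Rate: 1.263×10⁻⁴ mol / (597.6 s × 0.00852 L) = 2.5×10⁻⁵ M s⁻¹.

2.5×10⁻⁵ M s⁻¹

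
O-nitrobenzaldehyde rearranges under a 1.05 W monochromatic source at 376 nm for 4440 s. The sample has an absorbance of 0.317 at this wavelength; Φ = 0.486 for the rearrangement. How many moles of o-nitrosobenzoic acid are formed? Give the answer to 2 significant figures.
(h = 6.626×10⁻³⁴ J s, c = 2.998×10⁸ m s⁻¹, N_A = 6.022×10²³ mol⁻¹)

Photon energy at 376 nm: hc/λ = (6.626×10⁻³⁴)(2.998×10⁸)/(376×10⁻⁹) = 5.283×10⁻¹⁹ J.
Energy delivered: (1.05 W)(4440 s) = 4662 J.
Photons incident: 4662 / 5.283×10⁻¹⁹ = 8.825×10²¹, i.e. 8.825×10²¹/6.022×10²³ = 0.01465 mol.
Fraction absorbed: 1 − 10^(−0.317) = 0.5181.
Photons absorbed: 0.5181 × 0.01465 = 0.007590 mol.
Product: Φ × n_abs = 0.486 × 0.007590 = 0.003689 mol.

0.0037 mol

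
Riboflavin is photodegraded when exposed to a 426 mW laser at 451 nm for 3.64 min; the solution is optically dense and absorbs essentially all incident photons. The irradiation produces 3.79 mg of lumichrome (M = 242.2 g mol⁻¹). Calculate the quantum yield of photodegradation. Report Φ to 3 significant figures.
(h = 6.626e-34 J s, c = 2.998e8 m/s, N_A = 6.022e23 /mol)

Product: 3.79 mg / 242.2 g mol⁻¹ = 1.565e-5 mol.
Photon energy at 451 nm: hc/λ = (6.626e-34)(2.998e8)/(451e-9) = 4.405e-19 J.
Energy delivered: (426 mW)(218.4 s) = 93.04 J.
Photons incident: 93.04 / 4.405e-19 = 2.112e20, i.e. 2.112e20/6.022e23 = 3.507e-4 mol.
Φ = 1.565e-5 mol / 3.507e-4 mol photons = 0.0446.

Φ = 0.0446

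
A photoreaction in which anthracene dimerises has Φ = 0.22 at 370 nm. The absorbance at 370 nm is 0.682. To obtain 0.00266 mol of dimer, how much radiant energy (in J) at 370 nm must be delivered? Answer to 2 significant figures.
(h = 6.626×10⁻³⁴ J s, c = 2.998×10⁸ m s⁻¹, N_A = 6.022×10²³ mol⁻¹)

4900 J

Photons that must be absorbed: 0.00266 / 0.22 = 0.01209 mol.
Fraction absorbed: 1 − 10^(−0.682) = 0.7920.
Incident photons needed: 0.01209 / 0.7920 = 0.01527 mol.
Photon energy: hc/λ = 5.369×10⁻¹⁹ J; per mole, 3.233×10⁵ J mol⁻¹.
Energy required: 0.01527 × 3.233×10⁵ = 4900 J.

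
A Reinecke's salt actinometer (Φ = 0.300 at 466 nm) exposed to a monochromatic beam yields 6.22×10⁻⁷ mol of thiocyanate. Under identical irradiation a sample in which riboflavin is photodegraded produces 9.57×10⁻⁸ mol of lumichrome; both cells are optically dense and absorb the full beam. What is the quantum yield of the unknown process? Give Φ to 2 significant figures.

Φ = 0.046

Photons absorbed by the actinometer: 6.22×10⁻⁷ / 0.300 = 2.073×10⁻⁶ mol.
Φ(unknown) = 9.57×10⁻⁸ / 2.073×10⁻⁶ = 0.046.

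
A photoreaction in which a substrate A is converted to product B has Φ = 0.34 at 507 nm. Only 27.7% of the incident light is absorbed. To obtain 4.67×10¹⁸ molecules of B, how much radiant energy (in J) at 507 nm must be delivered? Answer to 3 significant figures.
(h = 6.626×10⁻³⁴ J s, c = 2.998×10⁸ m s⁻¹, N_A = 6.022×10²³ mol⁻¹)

19.4 J

Product: 4.67×10¹⁸ / 6.022×10²³ = 7.755×10⁻⁶ mol.
Photons that must be absorbed: 7.755×10⁻⁶ / 0.34 = 2.281×10⁻⁵ mol.
Incident photons needed: 2.281×10⁻⁵ / 0.277 = 8.235×10⁻⁵ mol.
Photon energy: hc/λ = 3.918×10⁻¹⁹ J; per mole, 2.359×10⁵ J mol⁻¹.
Energy required: 8.235×10⁻⁵ × 2.359×10⁵ = 19.4 J.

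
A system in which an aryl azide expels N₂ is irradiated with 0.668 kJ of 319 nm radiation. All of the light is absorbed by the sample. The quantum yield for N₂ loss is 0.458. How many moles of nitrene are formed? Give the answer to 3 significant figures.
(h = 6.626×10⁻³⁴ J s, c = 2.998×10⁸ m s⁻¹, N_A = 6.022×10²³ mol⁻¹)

Photon energy at 319 nm: hc/λ = (6.626×10⁻³⁴)(2.998×10⁸)/(319×10⁻⁹) = 6.227×10⁻¹⁹ J.
Incident energy: 0.668 kJ = 668 J.
Photons incident: 668 / 6.227×10⁻¹⁹ = 1.073×10²¹, i.e. 1.073×10²¹/6.022×10²³ = 0.001782 mol.
Product: Φ × n_abs = 0.458 × 0.001782 = 8.162×10⁻⁴ mol.

8.16×10⁻⁴ mol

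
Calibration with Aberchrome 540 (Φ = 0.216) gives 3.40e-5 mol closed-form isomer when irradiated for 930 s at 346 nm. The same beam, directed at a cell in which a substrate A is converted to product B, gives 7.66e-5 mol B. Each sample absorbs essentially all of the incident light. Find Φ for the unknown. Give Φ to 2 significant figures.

Φ = 0.49

Photons absorbed by the actinometer: 3.40e-5 / 0.216 = 1.574e-4 mol.
Φ(unknown) = 7.66e-5 / 1.574e-4 = 0.49.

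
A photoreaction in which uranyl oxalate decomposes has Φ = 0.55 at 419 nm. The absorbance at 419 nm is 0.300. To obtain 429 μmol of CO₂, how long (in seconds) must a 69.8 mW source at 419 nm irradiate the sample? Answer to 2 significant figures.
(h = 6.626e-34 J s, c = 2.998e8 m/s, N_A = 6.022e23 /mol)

t ≈ 6400 s

Product: 429 μmol = 4.29e-4 mol.
Photons that must be absorbed: 4.29e-4 / 0.55 = 7.800e-4 mol.
Fraction absorbed: 1 − 10^(−0.300) = 0.4988.
Incident photons needed: 7.800e-4 / 0.4988 = 0.001564 mol.
Photon energy: hc/λ = 4.741e-19 J; per mole, 2.855e5 J mol⁻¹.
Energy required: 0.001564 × 2.855e5 = 446.5 J.
Time: 446.5 J / 0.0698 W = 6400 s.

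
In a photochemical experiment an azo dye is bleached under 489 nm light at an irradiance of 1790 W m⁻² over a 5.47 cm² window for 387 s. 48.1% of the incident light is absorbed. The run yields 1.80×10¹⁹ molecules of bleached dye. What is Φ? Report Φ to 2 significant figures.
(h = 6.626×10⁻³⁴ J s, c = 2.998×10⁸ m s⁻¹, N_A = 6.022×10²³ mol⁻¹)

Product: 1.80×10¹⁹ / 6.022×10²³ = 2.989×10⁻⁵ mol.
Photon energy at 489 nm: hc/λ = (6.626×10⁻³⁴)(2.998×10⁸)/(489×10⁻⁹) = 4.062×10⁻¹⁹ J.
Energy delivered: (1790 W m⁻²)(5.47×10⁻⁴ m²)(387 s) = 378.9 J.
Photons incident: 378.9 / 4.062×10⁻¹⁹ = 9.328×10²⁰, i.e. 9.328×10²⁰/6.022×10²³ = 0.001549 mol.
Photons absorbed: 0.481 × 0.001549 = 7.451×10⁻⁴ mol.
Φ = 2.989×10⁻⁵ mol / 7.451×10⁻⁴ mol photons = 0.040.

Φ = 0.040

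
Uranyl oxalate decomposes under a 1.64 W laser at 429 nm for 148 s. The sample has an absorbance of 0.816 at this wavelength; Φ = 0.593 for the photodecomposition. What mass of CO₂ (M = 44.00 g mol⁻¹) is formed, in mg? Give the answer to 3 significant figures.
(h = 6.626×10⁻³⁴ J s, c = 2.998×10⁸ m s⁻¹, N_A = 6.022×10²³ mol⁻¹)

Photon energy at 429 nm: hc/λ = (6.626×10⁻³⁴)(2.998×10⁸)/(429×10⁻⁹) = 4.630×10⁻¹⁹ J.
Energy delivered: (1.64 W)(148 s) = 242.7 J.
Photons incident: 242.7 / 4.630×10⁻¹⁹ = 5.242×10²⁰, i.e. 5.242×10²⁰/6.022×10²³ = 8.705×10⁻⁴ mol.
Fraction absorbed: 1 − 10^(−0.816) = 0.8472.
Photons absorbed: 0.8472 × 8.705×10⁻⁴ = 7.375×10⁻⁴ mol.
Product: Φ × n_abs = 0.593 × 7.375×10⁻⁴ = 4.373×10⁻⁴ mol.
Mass: 4.373×10⁻⁴ × 44.00 = 0.01924 g = 19.2 mg.

19.2 mg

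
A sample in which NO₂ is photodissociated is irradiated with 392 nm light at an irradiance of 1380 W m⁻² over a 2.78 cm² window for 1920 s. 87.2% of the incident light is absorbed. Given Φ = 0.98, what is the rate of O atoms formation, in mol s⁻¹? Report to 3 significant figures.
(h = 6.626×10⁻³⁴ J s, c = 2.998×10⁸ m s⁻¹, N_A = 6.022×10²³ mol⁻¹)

1.07×10⁻⁶ mol s⁻¹

Photon energy at 392 nm: hc/λ = (6.626×10⁻³⁴)(2.998×10⁸)/(392×10⁻⁹) = 5.068×10⁻¹⁹ J.
Energy delivered: (1380 W m⁻²)(2.78×10⁻⁴ m²)(1920 s) = 736.6 J.
Photons incident: 736.6 / 5.068×10⁻¹⁹ = 1.453×10²¹, i.e. 1.453×10²¹/6.022×10²³ = 0.002413 mol.
Photons absorbed: 0.872 × 0.002413 = 0.002104 mol.
Product formed: 0.98 × 0.002104 = 0.002062 mol.
Rate: 0.002062 / 1920 s = 1.07×10⁻⁶ mol s⁻¹.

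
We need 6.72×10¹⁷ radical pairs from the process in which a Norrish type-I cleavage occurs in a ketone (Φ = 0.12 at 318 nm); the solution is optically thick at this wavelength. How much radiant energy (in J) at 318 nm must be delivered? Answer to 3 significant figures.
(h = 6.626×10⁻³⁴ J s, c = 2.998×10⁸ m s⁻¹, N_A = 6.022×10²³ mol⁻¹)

3.50 J

Product: 6.72×10¹⁷ / 6.022×10²³ = 1.116×10⁻⁶ mol.
Photons that must be absorbed: 1.116×10⁻⁶ / 0.12 = 9.300×10⁻⁶ mol.
Photon energy: hc/λ = 6.247×10⁻¹⁹ J; per mole, 3.762×10⁵ J mol⁻¹.
Energy required: 9.300×10⁻⁶ × 3.762×10⁵ = 3.50 J.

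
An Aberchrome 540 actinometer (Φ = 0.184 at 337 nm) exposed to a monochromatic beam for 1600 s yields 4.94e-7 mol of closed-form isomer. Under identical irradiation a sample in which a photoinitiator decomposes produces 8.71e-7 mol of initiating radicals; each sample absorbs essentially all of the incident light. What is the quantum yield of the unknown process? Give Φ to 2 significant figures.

Photons absorbed by the actinometer: 4.94e-7 / 0.184 = 2.685e-6 mol.
Φ(unknown) = 8.71e-7 / 2.685e-6 = 0.32.

Φ = 0.32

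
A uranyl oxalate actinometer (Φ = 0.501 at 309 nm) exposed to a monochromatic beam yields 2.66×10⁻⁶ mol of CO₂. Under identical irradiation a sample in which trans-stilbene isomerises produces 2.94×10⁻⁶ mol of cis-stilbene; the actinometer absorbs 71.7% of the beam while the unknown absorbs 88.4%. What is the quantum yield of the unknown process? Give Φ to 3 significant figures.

Φ = 0.449

Photons absorbed by the actinometer: 2.66×10⁻⁶ / 0.501 = 5.309×10⁻⁶ mol.
Incident flux: 5.309×10⁻⁶ / 0.717 = 7.404×10⁻⁶ einstein.
Absorbed by unknown: 0.884 × 7.404×10⁻⁶ = 6.545×10⁻⁶ mol.
Φ(unknown) = 2.94×10⁻⁶ / 6.545×10⁻⁶ = 0.449.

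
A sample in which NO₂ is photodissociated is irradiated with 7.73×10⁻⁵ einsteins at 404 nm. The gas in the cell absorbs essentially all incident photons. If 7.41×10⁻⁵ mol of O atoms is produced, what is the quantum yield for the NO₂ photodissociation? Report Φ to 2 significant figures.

Φ = 0.96

Φ = 7.41×10⁻⁵ mol / 7.73×10⁻⁵ mol photons = 0.96.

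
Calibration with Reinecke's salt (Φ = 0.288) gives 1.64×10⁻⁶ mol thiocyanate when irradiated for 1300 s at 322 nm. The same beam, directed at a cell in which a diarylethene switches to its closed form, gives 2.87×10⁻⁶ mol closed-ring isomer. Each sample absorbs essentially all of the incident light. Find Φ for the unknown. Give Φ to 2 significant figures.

Φ = 0.50

Photons absorbed by the actinometer: 1.64×10⁻⁶ / 0.288 = 5.694×10⁻⁶ mol.
Φ(unknown) = 2.87×10⁻⁶ / 5.694×10⁻⁶ = 0.50.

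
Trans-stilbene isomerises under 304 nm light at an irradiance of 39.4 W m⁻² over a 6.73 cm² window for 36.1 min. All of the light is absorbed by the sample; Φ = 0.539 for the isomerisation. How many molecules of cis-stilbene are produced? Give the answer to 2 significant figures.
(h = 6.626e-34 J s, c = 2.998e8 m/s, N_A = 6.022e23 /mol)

4.7e19 molecules

Photon energy at 304 nm: hc/λ = (6.626e-34)(2.998e8)/(304e-9) = 6.534e-19 J.
Energy delivered: (39.4 W m⁻²)(6.73e-4 m²)(2166 s) = 57.43 J.
Photons incident: 57.43 / 6.534e-19 = 8.789e19, i.e. 8.789e19/6.022e23 = 1.459e-4 mol.
Product: Φ × n_abs = 0.539 × 1.459e-4 = 7.864e-5 mol.
As a count: 7.864e-5 × 6.022e23 = 4.7e19.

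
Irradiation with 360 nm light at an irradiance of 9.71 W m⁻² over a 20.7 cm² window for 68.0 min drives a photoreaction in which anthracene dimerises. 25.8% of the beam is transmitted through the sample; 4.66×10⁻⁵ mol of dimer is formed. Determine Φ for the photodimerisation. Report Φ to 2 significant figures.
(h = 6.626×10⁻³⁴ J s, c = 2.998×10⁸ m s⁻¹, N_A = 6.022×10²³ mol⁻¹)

Φ = 0.25

Photon energy at 360 nm: hc/λ = (6.626×10⁻³⁴)(2.998×10⁸)/(360×10⁻⁹) = 5.518×10⁻¹⁹ J.
Energy delivered: (9.71 W m⁻²)(20.7×10⁻⁴ m²)(4080 s) = 82.01 J.
Photons incident: 82.01 / 5.518×10⁻¹⁹ = 1.486×10²⁰, i.e. 1.486×10²⁰/6.022×10²³ = 2.468×10⁻⁴ mol.
Fraction absorbed: 1 − 25.8/100 = 0.7420.
Photons absorbed: 0.7420 × 2.468×10⁻⁴ = 1.831×10⁻⁴ mol.
Φ = 4.66×10⁻⁵ mol / 1.831×10⁻⁴ mol photons = 0.25.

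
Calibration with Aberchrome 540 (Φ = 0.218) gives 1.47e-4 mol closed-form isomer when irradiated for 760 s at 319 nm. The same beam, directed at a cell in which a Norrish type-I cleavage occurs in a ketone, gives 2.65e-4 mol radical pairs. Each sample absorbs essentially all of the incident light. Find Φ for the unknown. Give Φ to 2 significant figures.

Φ = 0.39

Photons absorbed by the actinometer: 1.47e-4 / 0.218 = 6.743e-4 mol.
Φ(unknown) = 2.65e-4 / 6.743e-4 = 0.39.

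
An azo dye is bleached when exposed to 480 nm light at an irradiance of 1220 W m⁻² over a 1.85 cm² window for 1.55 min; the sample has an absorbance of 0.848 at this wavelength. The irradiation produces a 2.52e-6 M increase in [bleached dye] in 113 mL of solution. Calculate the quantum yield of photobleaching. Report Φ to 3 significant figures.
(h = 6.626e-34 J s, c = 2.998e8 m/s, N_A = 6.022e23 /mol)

Product: (2.52e-6 M)(0.113 L) = 2.848e-7 mol.
Photon energy at 480 nm: hc/λ = (6.626e-34)(2.998e8)/(480e-9) = 4.138e-19 J.
Energy delivered: (1220 W m⁻²)(1.85e-4 m²)(93 s) = 20.99 J.
Photons incident: 20.99 / 4.138e-19 = 5.072e19, i.e. 5.072e19/6.022e23 = 8.422e-5 mol.
Fraction absorbed: 1 − 10^(−0.848) = 0.8581.
Photons absorbed: 0.8581 × 8.422e-5 = 7.227e-5 mol.
Φ = 2.848e-7 mol / 7.227e-5 mol photons = 0.00394.

Φ = 0.00394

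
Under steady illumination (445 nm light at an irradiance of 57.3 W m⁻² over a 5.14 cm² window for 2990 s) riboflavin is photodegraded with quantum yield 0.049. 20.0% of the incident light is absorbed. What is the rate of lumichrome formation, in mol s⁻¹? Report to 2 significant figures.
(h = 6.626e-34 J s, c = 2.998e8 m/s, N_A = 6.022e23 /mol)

1.1e-9 mol s⁻¹

Photon energy at 445 nm: hc/λ = (6.626e-34)(2.998e8)/(445e-9) = 4.464e-19 J.
Energy delivered: (57.3 W m⁻²)(5.14e-4 m²)(2990 s) = 88.06 J.
Photons incident: 88.06 / 4.464e-19 = 1.973e20, i.e. 1.973e20/6.022e23 = 3.276e-4 mol.
Photons absorbed: 0.200 × 3.276e-4 = 6.552e-5 mol.
Product formed: 0.049 × 6.552e-5 = 3.210e-6 mol.
Rate: 3.210e-6 / 2990 s = 1.1e-9 mol s⁻¹.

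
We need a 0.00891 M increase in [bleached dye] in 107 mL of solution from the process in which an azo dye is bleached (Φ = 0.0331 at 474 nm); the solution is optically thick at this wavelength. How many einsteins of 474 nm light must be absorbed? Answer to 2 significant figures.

Product: (0.00891 M)(0.107 L) = 9.534e-4 mol.
Photons that must be absorbed: 9.534e-4 / 0.0331 = 0.02880 mol.

0.029 einstein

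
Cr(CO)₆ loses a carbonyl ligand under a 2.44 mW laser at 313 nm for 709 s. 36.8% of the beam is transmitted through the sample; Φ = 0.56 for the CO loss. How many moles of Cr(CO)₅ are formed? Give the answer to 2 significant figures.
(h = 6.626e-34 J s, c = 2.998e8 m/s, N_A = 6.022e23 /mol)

1.6e-6 mol

Photon energy at 313 nm: hc/λ = (6.626e-34)(2.998e8)/(313e-9) = 6.347e-19 J.
Energy delivered: (2.44 mW)(709 s) = 1.730 J.
Photons incident: 1.730 / 6.347e-19 = 2.726e18, i.e. 2.726e18/6.022e23 = 4.527e-6 mol.
Fraction absorbed: 1 − 36.8/100 = 0.6320.
Photons absorbed: 0.6320 × 4.527e-6 = 2.861e-6 mol.
Product: Φ × n_abs = 0.56 × 2.861e-6 = 1.602e-6 mol.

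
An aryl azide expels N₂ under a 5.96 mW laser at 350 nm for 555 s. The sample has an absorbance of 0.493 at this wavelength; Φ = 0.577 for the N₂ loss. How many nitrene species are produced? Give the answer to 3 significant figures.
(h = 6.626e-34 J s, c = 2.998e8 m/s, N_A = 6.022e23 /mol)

Photon energy at 350 nm: hc/λ = (6.626e-34)(2.998e8)/(350e-9) = 5.676e-19 J.
Energy delivered: (5.96 mW)(555 s) = 3.308 J.
Photons incident: 3.308 / 5.676e-19 = 5.828e18, i.e. 5.828e18/6.022e23 = 9.678e-6 mol.
Fraction absorbed: 1 − 10^(−0.493) = 0.6786.
Photons absorbed: 0.6786 × 9.678e-6 = 6.567e-6 mol.
Product: Φ × n_abs = 0.577 × 6.567e-6 = 3.789e-6 mol.
As a count: 3.789e-6 × 6.022e23 = 2.28e18.

2.28e18 species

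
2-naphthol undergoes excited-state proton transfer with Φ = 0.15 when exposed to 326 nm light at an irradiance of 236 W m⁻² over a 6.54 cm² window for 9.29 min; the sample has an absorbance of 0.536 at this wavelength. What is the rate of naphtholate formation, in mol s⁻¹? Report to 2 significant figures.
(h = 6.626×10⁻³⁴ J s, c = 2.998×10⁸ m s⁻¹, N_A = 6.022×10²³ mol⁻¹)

4.5×10⁻⁸ mol s⁻¹

Photon energy at 326 nm: hc/λ = (6.626×10⁻³⁴)(2.998×10⁸)/(326×10⁻⁹) = 6.093×10⁻¹⁹ J.
Energy delivered: (236 W m⁻²)(6.54×10⁻⁴ m²)(557.4 s) = 86.03 J.
Photons incident: 86.03 / 6.093×10⁻¹⁹ = 1.412×10²⁰, i.e. 1.412×10²⁰/6.022×10²³ = 2.345×10⁻⁴ mol.
Fraction absorbed: 1 − 10^(−0.536) = 0.7089.
Photons absorbed: 0.7089 × 2.345×10⁻⁴ = 1.662×10⁻⁴ mol.
Product formed: 0.15 × 1.662×10⁻⁴ = 2.493×10⁻⁵ mol.
Rate: 2.493×10⁻⁵ / 557.4 s = 4.5×10⁻⁸ mol s⁻¹.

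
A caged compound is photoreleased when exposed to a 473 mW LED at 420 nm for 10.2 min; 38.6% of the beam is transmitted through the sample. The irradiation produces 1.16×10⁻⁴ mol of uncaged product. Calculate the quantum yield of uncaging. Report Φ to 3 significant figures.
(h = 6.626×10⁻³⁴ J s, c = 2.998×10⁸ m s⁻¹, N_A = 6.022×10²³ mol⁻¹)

Photon energy at 420 nm: hc/λ = (6.626×10⁻³⁴)(2.998×10⁸)/(420×10⁻⁹) = 4.730×10⁻¹⁹ J.
Energy delivered: (473 mW)(612 s) = 289.5 J.
Photons incident: 289.5 / 4.730×10⁻¹⁹ = 6.121×10²⁰, i.e. 6.121×10²⁰/6.022×10²³ = 0.001016 mol.
Fraction absorbed: 1 − 38.6/100 = 0.6140.
Photons absorbed: 0.6140 × 0.001016 = 6.238×10⁻⁴ mol.
Φ = 1.16×10⁻⁴ mol / 6.238×10⁻⁴ mol photons = 0.186.

Φ = 0.186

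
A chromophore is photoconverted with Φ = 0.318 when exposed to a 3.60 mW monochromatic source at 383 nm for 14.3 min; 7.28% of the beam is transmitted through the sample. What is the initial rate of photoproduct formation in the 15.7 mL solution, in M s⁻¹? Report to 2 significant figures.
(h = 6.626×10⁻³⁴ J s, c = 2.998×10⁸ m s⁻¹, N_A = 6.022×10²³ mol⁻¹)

2.2×10⁻⁷ M s⁻¹

Photon energy at 383 nm: hc/λ = (6.626×10⁻³⁴)(2.998×10⁸)/(383×10⁻⁹) = 5.187×10⁻¹⁹ J.
Energy delivered: (3.60 mW)(858 s) = 3.089 J.
Photons incident: 3.089 / 5.187×10⁻¹⁹ = 5.955×10¹⁸, i.e. 5.955×10¹⁸/6.022×10²³ = 9.889×10⁻⁶ mol.
Fraction absorbed: 1 − 7.28/100 = 0.9272.
Photons absorbed: 0.9272 × 9.889×10⁻⁶ = 9.169×10⁻⁶ mol.
Product formed: 0.318 × 9.169×10⁻⁶ = 2.916×10⁻⁶ mol.
Rate: 2.916×10⁻⁶ mol / (858 s × 0.0157 L) = 2.2×10⁻⁷ M s⁻¹.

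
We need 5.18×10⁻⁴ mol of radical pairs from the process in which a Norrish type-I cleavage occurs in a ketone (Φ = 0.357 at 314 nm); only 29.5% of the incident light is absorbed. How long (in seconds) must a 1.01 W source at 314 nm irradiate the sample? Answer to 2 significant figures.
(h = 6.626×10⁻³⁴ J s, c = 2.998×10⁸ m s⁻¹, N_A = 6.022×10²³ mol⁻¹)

Photons that must be absorbed: 5.18×10⁻⁴ / 0.357 = 0.001451 mol.
Incident photons needed: 0.001451 / 0.295 = 0.004919 mol.
Photon energy: hc/λ = 6.326×10⁻¹⁹ J; per mole, 3.810×10⁵ J mol⁻¹.
Energy required: 0.004919 × 3.810×10⁵ = 1874 J.
Time: 1874 J / 1.01 W = 1900 s.

t ≈ 1900 s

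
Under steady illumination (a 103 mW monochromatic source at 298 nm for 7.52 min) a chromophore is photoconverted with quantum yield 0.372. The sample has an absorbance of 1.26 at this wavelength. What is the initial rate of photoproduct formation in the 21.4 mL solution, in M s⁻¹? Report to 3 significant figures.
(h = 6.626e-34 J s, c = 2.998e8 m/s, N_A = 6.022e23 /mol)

4.22e-6 M s⁻¹

Photon energy at 298 nm: hc/λ = (6.626e-34)(2.998e8)/(298e-9) = 6.666e-19 J.
Energy delivered: (103 mW)(451.2 s) = 46.47 J.
Photons incident: 46.47 / 6.666e-19 = 6.971e19, i.e. 6.971e19/6.022e23 = 1.158e-4 mol.
Fraction absorbed: 1 − 10^(−1.26) = 0.9450.
Photons absorbed: 0.9450 × 1.158e-4 = 1.094e-4 mol.
Product formed: 0.372 × 1.094e-4 = 4.070e-5 mol.
Rate: 4.070e-5 mol / (451.2 s × 0.0214 L) = 4.22e-6 M s⁻¹.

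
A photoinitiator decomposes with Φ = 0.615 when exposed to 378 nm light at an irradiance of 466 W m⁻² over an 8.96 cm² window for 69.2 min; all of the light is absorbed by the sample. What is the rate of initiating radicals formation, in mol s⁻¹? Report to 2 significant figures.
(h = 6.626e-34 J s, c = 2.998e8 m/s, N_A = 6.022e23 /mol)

Photon energy at 378 nm: hc/λ = (6.626e-34)(2.998e8)/(378e-9) = 5.255e-19 J.
Energy delivered: (466 W m⁻²)(8.96e-4 m²)(4152 s) = 1734 J.
Photons incident: 1734 / 5.255e-19 = 3.300e21, i.e. 3.300e21/6.022e23 = 0.005480 mol.
Product formed: 0.615 × 0.005480 = 0.003370 mol.
Rate: 0.003370 / 4152 s = 8.1e-7 mol s⁻¹.

8.1e-7 mol s⁻¹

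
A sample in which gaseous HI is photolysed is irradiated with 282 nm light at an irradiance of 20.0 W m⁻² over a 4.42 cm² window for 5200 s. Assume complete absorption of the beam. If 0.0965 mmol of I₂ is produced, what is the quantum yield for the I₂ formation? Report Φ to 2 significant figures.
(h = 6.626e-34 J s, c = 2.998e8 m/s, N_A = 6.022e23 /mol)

Φ = 0.89

Product: 0.0965 mmol = 9.65e-5 mol.
Photon energy at 282 nm: hc/λ = (6.626e-34)(2.998e8)/(282e-9) = 7.044e-19 J.
Energy delivered: (20.0 W m⁻²)(4.42e-4 m²)(5200 s) = 45.97 J.
Photons incident: 45.97 / 7.044e-19 = 6.526e19, i.e. 6.526e19/6.022e23 = 1.084e-4 mol.
Φ = 9.65e-5 mol / 1.084e-4 mol photons = 0.89.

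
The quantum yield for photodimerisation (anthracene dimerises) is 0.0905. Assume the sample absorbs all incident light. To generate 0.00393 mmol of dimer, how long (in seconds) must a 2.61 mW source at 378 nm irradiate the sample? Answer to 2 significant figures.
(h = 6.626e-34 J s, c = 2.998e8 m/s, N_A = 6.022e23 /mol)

t ≈ 5300 s

Product: 0.00393 mmol = 3.93e-6 mol.
Photons that must be absorbed: 3.93e-6 / 0.0905 = 4.343e-5 mol.
Photon energy: hc/λ = 5.255e-19 J; per mole, 3.165e5 J mol⁻¹.
Energy required: 4.343e-5 × 3.165e5 = 13.75 J.
Time: 13.75 J / 0.00261 W = 5300 s.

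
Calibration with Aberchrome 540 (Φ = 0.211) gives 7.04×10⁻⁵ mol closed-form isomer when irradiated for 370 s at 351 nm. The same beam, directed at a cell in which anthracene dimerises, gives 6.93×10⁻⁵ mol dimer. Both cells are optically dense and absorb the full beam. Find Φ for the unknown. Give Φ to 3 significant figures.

Photons absorbed by the actinometer: 7.04×10⁻⁵ / 0.211 = 3.336×10⁻⁴ mol.
Φ(unknown) = 6.93×10⁻⁵ / 3.336×10⁻⁴ = 0.208.

Φ = 0.208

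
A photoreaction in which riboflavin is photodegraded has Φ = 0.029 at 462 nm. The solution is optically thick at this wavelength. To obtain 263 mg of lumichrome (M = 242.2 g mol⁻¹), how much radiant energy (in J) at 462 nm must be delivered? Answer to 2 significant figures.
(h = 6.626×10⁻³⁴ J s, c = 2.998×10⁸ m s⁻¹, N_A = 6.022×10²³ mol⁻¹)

Product: 263 mg / 242.2 g mol⁻¹ = 0.001086 mol.
Photons that must be absorbed: 0.001086 / 0.029 = 0.03745 mol.
Photon energy: hc/λ = 4.300×10⁻¹⁹ J; per mole, 2.589×10⁵ J mol⁻¹.
Energy required: 0.03745 × 2.589×10⁵ = 9700 J.

9700 J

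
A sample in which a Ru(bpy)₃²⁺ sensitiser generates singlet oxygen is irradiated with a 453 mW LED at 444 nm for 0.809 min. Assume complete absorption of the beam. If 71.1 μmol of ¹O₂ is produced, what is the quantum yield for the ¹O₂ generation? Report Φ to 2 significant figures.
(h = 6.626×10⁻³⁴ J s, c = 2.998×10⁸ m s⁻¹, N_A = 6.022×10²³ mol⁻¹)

Φ = 0.87

Product: 71.1 μmol = 7.11×10⁻⁵ mol.
Photon energy at 444 nm: hc/λ = (6.626×10⁻³⁴)(2.998×10⁸)/(444×10⁻⁹) = 4.474×10⁻¹⁹ J.
Energy delivered: (453 mW)(48.54 s) = 21.99 J.
Photons incident: 21.99 / 4.474×10⁻¹⁹ = 4.915×10¹⁹, i.e. 4.915×10¹⁹/6.022×10²³ = 8.162×10⁻⁵ mol.
Φ = 7.11×10⁻⁵ mol / 8.162×10⁻⁵ mol photons = 0.87.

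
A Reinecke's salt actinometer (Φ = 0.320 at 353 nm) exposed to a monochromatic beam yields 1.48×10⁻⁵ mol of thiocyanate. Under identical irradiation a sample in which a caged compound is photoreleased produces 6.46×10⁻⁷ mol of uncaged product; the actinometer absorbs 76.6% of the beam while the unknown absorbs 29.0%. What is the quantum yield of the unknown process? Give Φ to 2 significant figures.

Photons absorbed by the actinometer: 1.48×10⁻⁵ / 0.320 = 4.625×10⁻⁵ mol.
Incident flux: 4.625×10⁻⁵ / 0.766 = 6.038×10⁻⁵ einstein.
Absorbed by unknown: 0.290 × 6.038×10⁻⁵ = 1.751×10⁻⁵ mol.
Φ(unknown) = 6.46×10⁻⁷ / 1.751×10⁻⁵ = 0.037.

Φ = 0.037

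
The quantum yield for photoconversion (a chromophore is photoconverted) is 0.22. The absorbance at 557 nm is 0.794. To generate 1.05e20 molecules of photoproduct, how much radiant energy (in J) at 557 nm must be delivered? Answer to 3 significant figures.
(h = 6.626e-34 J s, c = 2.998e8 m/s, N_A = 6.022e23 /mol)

203 J

Product: 1.05e20 / 6.022e23 = 1.744e-4 mol.
Photons that must be absorbed: 1.744e-4 / 0.22 = 7.927e-4 mol.
Fraction absorbed: 1 − 10^(−0.794) = 0.8393.
Incident photons needed: 7.927e-4 / 0.8393 = 9.445e-4 mol.
Photon energy: hc/λ = 3.566e-19 J; per mole, 2.147e5 J mol⁻¹.
Energy required: 9.445e-4 × 2.147e5 = 203 J.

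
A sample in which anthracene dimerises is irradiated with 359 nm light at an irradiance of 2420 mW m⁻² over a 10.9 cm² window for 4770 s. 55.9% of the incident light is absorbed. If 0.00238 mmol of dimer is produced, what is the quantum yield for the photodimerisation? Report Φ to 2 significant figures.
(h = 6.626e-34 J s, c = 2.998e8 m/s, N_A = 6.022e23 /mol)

Product: 0.00238 mmol = 2.38e-6 mol.
Photon energy at 359 nm: hc/λ = (6.626e-34)(2.998e8)/(359e-9) = 5.533e-19 J.
Energy delivered: (2420 mW m⁻²)(10.9e-4 m²)(4770 s) = 12.58 J.
Photons incident: 12.58 / 5.533e-19 = 2.274e19, i.e. 2.274e19/6.022e23 = 3.776e-5 mol.
Photons absorbed: 0.559 × 3.776e-5 = 2.111e-5 mol.
Φ = 2.38e-6 mol / 2.111e-5 mol photons = 0.11.

Φ = 0.11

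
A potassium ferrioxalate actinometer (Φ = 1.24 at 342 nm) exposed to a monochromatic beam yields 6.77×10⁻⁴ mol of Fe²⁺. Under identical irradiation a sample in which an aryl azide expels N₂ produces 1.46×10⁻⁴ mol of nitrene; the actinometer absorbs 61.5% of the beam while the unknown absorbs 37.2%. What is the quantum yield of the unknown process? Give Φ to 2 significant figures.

Φ = 0.44

Photons absorbed by the actinometer: 6.77×10⁻⁴ / 1.24 = 5.460×10⁻⁴ mol.
Incident flux: 5.460×10⁻⁴ / 0.615 = 8.878×10⁻⁴ einstein.
Absorbed by unknown: 0.372 × 8.878×10⁻⁴ = 3.303×10⁻⁴ mol.
Φ(unknown) = 1.46×10⁻⁴ / 3.303×10⁻⁴ = 0.44.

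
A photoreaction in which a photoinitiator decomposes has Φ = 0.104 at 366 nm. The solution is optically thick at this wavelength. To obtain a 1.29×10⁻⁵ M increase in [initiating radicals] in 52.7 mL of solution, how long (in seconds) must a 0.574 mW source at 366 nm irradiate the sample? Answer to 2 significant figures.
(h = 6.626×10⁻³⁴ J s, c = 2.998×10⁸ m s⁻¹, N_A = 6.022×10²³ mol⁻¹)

Product: (1.29×10⁻⁵ M)(0.0527 L) = 6.798×10⁻⁷ mol.
Photons that must be absorbed: 6.798×10⁻⁷ / 0.104 = 6.537×10⁻⁶ mol.
Photon energy: hc/λ = 5.428×10⁻¹⁹ J; per mole, 3.269×10⁵ J mol⁻¹.
Energy required: 6.537×10⁻⁶ × 3.269×10⁵ = 2.137 J.
Time: 2.137 J / 0.000574 W = 3700 s.

t ≈ 3700 s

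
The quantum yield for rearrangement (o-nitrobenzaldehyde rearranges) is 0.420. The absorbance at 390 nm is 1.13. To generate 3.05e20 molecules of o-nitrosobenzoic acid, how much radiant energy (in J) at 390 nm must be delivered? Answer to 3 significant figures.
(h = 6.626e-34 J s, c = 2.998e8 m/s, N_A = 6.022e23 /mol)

400 J

Product: 3.05e20 / 6.022e23 = 5.065e-4 mol.
Photons that must be absorbed: 5.065e-4 / 0.420 = 0.001206 mol.
Fraction absorbed: 1 − 10^(−1.13) = 0.9259.
Incident photons needed: 0.001206 / 0.9259 = 0.001303 mol.
Photon energy: hc/λ = 5.094e-19 J; per mole, 3.068e5 J mol⁻¹.
Energy required: 0.001303 × 3.068e5 = 400 J.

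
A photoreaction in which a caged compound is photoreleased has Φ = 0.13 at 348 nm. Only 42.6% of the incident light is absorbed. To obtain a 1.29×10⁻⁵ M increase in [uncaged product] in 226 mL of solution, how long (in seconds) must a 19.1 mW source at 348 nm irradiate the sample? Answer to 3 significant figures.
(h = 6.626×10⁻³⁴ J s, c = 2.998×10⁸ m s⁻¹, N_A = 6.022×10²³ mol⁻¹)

Product: (1.29×10⁻⁵ M)(0.226 L) = 2.915×10⁻⁶ mol.
Photons that must be absorbed: 2.915×10⁻⁶ / 0.13 = 2.242×10⁻⁵ mol.
Incident photons needed: 2.242×10⁻⁵ / 0.426 = 5.263×10⁻⁵ mol.
Photon energy: hc/λ = 5.708×10⁻¹⁹ J; per mole, 3.437×10⁵ J mol⁻¹.
Energy required: 5.263×10⁻⁵ × 3.437×10⁵ = 18.09 J.
Time: 18.09 J / 0.0191 W = 947 s.

t ≈ 947 s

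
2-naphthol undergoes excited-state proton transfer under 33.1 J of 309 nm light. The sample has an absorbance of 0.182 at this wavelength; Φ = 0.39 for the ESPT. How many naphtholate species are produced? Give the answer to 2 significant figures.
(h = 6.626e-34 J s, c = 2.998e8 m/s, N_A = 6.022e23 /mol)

Photon energy at 309 nm: hc/λ = (6.626e-34)(2.998e8)/(309e-9) = 6.429e-19 J.
Photons incident: 33.1 / 6.429e-19 = 5.149e19, i.e. 5.149e19/6.022e23 = 8.550e-5 mol.
Fraction absorbed: 1 − 10^(−0.182) = 0.3423.
Photons absorbed: 0.3423 × 8.550e-5 = 2.927e-5 mol.
Product: Φ × n_abs = 0.39 × 2.927e-5 = 1.142e-5 mol.
As a count: 1.142e-5 × 6.022e23 = 6.9e18.

6.9e18 species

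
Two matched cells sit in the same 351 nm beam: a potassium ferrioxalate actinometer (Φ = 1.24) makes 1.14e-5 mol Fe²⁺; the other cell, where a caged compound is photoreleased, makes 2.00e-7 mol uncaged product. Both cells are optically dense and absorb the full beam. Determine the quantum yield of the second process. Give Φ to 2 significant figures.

Photons absorbed by the actinometer: 1.14e-5 / 1.24 = 9.194e-6 mol.
Φ(unknown) = 2.00e-7 / 9.194e-6 = 0.022.

Φ = 0.022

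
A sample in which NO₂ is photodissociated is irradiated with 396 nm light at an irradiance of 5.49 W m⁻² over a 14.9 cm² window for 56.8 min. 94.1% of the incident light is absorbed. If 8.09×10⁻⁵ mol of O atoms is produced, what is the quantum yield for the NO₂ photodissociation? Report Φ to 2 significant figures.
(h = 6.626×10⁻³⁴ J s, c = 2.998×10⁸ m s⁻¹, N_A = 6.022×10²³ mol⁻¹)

Φ = 0.93

Photon energy at 396 nm: hc/λ = (6.626×10⁻³⁴)(2.998×10⁸)/(396×10⁻⁹) = 5.016×10⁻¹⁹ J.
Energy delivered: (5.49 W m⁻²)(14.9×10⁻⁴ m²)(3408 s) = 27.88 J.
Photons incident: 27.88 / 5.016×10⁻¹⁹ = 5.558×10¹⁹, i.e. 5.558×10¹⁹/6.022×10²³ = 9.229×10⁻⁵ mol.
Photons absorbed: 0.941 × 9.229×10⁻⁵ = 8.684×10⁻⁵ mol.
Φ = 8.09×10⁻⁵ mol / 8.684×10⁻⁵ mol photons = 0.93.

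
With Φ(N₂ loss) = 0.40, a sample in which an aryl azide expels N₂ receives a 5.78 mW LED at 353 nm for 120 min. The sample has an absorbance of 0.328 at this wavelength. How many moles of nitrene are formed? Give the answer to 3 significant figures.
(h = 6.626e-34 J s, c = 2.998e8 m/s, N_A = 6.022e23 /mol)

2.60e-5 mol

Photon energy at 353 nm: hc/λ = (6.626e-34)(2.998e8)/(353e-9) = 5.627e-19 J.
Energy delivered: (5.78 mW)(7200 s) = 41.62 J.
Photons incident: 41.62 / 5.627e-19 = 7.396e19, i.e. 7.396e19/6.022e23 = 1.228e-4 mol.
Fraction absorbed: 1 − 10^(−0.328) = 0.5301.
Photons absorbed: 0.5301 × 1.228e-4 = 6.510e-5 mol.
Product: Φ × n_abs = 0.40 × 6.510e-5 = 2.604e-5 mol.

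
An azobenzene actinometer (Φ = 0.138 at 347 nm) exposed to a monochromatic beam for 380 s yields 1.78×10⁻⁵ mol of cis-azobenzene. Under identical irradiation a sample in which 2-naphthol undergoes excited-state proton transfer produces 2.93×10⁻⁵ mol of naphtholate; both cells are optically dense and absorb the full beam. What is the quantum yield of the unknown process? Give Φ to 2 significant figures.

Φ = 0.23

Photons absorbed by the actinometer: 1.78×10⁻⁵ / 0.138 = 1.290×10⁻⁴ mol.
Φ(unknown) = 2.93×10⁻⁵ / 1.290×10⁻⁴ = 0.23.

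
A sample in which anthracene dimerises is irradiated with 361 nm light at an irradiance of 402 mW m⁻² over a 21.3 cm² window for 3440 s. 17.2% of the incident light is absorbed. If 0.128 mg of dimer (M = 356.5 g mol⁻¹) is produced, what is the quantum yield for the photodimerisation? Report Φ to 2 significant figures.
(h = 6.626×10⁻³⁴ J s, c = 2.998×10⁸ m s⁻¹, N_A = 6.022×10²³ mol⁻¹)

Φ = 0.23

Product: 0.128 mg / 356.5 g mol⁻¹ = 3.590×10⁻⁷ mol.
Photon energy at 361 nm: hc/λ = (6.626×10⁻³⁴)(2.998×10⁸)/(361×10⁻⁹) = 5.503×10⁻¹⁹ J.
Energy delivered: (402 mW m⁻²)(21.3×10⁻⁴ m²)(3440 s) = 2.946 J.
Photons incident: 2.946 / 5.503×10⁻¹⁹ = 5.353×10¹⁸, i.e. 5.353×10¹⁸/6.022×10²³ = 8.889×10⁻⁶ mol.
Photons absorbed: 0.172 × 8.889×10⁻⁶ = 1.529×10⁻⁶ mol.
Φ = 3.590×10⁻⁷ mol / 1.529×10⁻⁶ mol photons = 0.23.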